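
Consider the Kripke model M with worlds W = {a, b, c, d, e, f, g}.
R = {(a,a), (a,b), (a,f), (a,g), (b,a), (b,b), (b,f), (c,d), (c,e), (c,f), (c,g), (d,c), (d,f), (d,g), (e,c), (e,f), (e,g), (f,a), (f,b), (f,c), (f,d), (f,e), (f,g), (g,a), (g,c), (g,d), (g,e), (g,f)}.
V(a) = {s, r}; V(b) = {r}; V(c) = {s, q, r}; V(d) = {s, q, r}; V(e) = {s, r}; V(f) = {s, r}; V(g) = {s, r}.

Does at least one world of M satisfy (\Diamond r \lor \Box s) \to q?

Yes

Let φ = (\Diamond r \lor \Box s) \to q. Evaluate φ at each world:
  a (successors {a, b, f, g}): φ is false.
  b (successors {a, b, f}): φ is false.
  c (successors {d, e, f, g}): φ is true.
  d (successors {c, f, g}): φ is true.
  e (successors {c, f, g}): φ is false.
  f (successors {a, b, c, d, e, g}): φ is false.
  g (successors {a, c, d, e, f}): φ is false.
Detail at c (witness):
  At c: \Diamond r \lor \Box s is true, q is true, so (\Diamond r \lor \Box s) \to q is true.
    At c: \Diamond r is true, \Box s is true, so \Diamond r \lor \Box s is true.
      At c: \Diamond r requires r at some successor in {d, e, f, g}.
        r holds at d, so \Diamond r is true at c.
      At c: \Box s requires s at every successor {d, e, f, g}.
        At d: s is true.
        At e: s is true.
        At f: s is true.
        At g: s is true.
      So \Box s is true at c.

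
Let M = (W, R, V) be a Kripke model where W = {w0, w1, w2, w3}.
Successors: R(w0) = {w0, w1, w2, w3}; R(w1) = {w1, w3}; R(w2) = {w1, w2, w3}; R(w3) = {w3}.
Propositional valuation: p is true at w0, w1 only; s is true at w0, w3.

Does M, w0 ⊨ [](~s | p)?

No

At w0: [](~s | p) requires ~s | p at every successor {w0, w1, w2, w3}.
  ~s | p fails at w3, so [](~s | p) is false at w0.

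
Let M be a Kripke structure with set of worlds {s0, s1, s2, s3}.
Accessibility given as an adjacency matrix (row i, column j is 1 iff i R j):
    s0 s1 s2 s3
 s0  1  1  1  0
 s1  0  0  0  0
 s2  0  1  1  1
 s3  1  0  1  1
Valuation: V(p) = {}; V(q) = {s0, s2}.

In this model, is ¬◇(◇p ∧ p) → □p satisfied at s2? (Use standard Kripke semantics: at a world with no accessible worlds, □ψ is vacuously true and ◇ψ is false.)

At s2: ¬◇(◇p ∧ p) is true, □p is false, so ¬◇(◇p ∧ p) → □p is false.
  At s2: ◇(◇p ∧ p) is false, so ¬◇(◇p ∧ p) is true.
    At s2: ◇(◇p ∧ p) requires ◇p ∧ p at some successor in {s1, s2, s3}.
      At s1: ◇p ∧ p is false.
      At s2: ◇p ∧ p is false.
      At s3: ◇p ∧ p is false.
    So ◇(◇p ∧ p) is false at s2.
  At s2: □p requires p at every successor {s1, s2, s3}.
    p fails at s1, so □p is false at s2.

No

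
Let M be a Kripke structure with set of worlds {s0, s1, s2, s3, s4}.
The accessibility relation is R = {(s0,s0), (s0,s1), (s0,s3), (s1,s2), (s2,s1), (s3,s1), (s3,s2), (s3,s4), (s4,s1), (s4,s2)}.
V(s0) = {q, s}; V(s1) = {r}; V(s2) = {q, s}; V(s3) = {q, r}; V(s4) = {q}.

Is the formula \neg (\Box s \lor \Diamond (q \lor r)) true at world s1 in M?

Recall that \Box ψ holds at a world iff ψ holds at every accessible world, and \Diamond ψ holds iff ψ holds at some accessible world.
At s1: \Box s \lor \Diamond (q \lor r) is true, so \neg (\Box s \lor \Diamond (q \lor r)) is false.
  At s1: \Box s is true, \Diamond (q \lor r) is true, so \Box s \lor \Diamond (q \lor r) is true.
    At s1: \Box s requires s at every successor {s2}.
      At s2: s is true.
    So \Box s is true at s1.
    At s1: \Diamond (q \lor r) requires q \lor r at some successor in {s2}.
      q \lor r holds at s2, so \Diamond (q \lor r) is true at s1.

No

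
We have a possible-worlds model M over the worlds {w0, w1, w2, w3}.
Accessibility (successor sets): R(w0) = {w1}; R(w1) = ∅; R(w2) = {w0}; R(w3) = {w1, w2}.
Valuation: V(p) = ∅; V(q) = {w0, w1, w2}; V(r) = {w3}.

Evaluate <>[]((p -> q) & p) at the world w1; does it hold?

At w1: no accessible worlds, so <>[]((p -> q) & p) is false.

No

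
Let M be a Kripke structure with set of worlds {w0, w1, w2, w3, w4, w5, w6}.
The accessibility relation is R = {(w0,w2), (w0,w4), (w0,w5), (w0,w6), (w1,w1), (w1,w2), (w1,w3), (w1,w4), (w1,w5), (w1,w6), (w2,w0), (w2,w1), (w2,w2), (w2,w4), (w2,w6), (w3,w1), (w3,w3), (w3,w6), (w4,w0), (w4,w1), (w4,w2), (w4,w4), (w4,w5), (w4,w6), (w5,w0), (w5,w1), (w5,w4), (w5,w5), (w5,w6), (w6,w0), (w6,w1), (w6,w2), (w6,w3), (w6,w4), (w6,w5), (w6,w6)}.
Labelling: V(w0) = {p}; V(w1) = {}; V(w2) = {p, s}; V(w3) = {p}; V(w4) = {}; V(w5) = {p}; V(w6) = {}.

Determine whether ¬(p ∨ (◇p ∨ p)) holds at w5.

No

Recall that ◇ψ holds at a world iff ψ holds at some accessible world.
At w5: p ∨ (◇p ∨ p) is true, so ¬(p ∨ (◇p ∨ p)) is false.
  At w5: p is true, ◇p ∨ p is true, so p ∨ (◇p ∨ p) is true.
    At w5: ◇p is true, p is true, so ◇p ∨ p is true.
      At w5: ◇p requires p at some successor in {w0, w1, w4, w5, w6}.
        p holds at w0, so ◇p is true at w5.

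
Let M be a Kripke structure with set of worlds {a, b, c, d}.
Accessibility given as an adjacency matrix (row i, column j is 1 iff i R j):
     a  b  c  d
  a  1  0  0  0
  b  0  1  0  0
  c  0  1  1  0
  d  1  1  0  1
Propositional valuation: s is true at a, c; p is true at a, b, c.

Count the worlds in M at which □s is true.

Recall that □ψ holds at a world iff ψ holds at every accessible world, and ◇ψ holds iff ψ holds at some accessible world.
Let φ = □s. Evaluate φ at each world:
  a (successors {a}): φ is true.
  b (successors {b}): φ is false.
  c (successors {b, c}): φ is false.
  d (successors {a, b, d}): φ is false.
For instance, at b:
  At b: □s requires s at every successor {b}.
    s fails at b, so □s is false at b.
Satisfying worlds: {a}

1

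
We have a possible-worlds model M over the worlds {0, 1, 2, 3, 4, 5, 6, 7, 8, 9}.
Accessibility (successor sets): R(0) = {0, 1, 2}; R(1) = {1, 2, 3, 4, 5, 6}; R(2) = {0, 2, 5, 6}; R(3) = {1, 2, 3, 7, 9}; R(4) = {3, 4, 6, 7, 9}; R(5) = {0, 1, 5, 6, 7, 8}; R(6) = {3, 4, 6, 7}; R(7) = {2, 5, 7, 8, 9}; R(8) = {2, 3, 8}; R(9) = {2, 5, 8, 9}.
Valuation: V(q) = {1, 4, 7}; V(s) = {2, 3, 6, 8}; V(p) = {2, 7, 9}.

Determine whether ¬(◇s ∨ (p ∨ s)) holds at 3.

No

At 3: ◇s ∨ (p ∨ s) is true, so ¬(◇s ∨ (p ∨ s)) is false.
  At 3: ◇s is true, p ∨ s is true, so ◇s ∨ (p ∨ s) is true.
    At 3: ◇s requires s at some successor in {1, 2, 3, 7, 9}.
      s holds at 2, so ◇s is true at 3.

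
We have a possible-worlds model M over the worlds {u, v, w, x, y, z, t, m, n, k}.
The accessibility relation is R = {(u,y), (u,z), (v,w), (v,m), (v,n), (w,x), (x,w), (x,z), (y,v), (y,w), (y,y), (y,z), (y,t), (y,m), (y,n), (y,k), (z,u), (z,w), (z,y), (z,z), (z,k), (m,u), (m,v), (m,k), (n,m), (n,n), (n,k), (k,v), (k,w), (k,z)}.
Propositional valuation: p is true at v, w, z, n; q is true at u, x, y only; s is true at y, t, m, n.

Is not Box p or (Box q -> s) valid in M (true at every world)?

Yes

Let φ = not Box p or (Box q -> s). Evaluate φ at each world:
  u (successors {y, z}): φ is true.
  v (successors {w, m, n}): φ is true.
  w (successors {x}): φ is true.
  x (successors {w, z}): φ is true.
  y (successors {v, w, y, z, t, m, n, k}): φ is true.
  z (successors {u, w, y, z, k}): φ is true.
  t (successors ∅): φ is true.
  m (successors {u, v, k}): φ is true.
  n (successors {m, n, k}): φ is true.
  k (successors {v, w, z}): φ is true.
For instance, at w:
  At w: not Box p is true, Box q -> s is false, so not Box p or (Box q -> s) is true.
    At w: Box p is false, so not Box p is true.
      At w: Box p requires p at every successor {x}.
        p fails at x, so Box p is false at w.
    At w: Box q is true, s is false, so Box q -> s is false.
      At w: Box q requires q at every successor {x}.
        At x: q is true.
      So Box q is true at w.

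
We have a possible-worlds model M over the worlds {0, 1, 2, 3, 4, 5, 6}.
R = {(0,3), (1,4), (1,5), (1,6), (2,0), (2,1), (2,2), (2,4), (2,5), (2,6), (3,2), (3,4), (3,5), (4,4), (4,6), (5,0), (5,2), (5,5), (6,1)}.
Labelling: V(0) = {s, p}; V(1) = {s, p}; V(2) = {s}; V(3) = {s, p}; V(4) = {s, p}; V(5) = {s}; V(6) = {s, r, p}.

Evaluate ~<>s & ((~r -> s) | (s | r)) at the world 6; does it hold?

At 6: ~<>s is false, (~r -> s) | (s | r) is true, so ~<>s & ((~r -> s) | (s | r)) is false.
  At 6: <>s is true, so ~<>s is false.
    At 6: <>s requires s at some successor in {1}.
      s holds at 1, so <>s is true at 6.

No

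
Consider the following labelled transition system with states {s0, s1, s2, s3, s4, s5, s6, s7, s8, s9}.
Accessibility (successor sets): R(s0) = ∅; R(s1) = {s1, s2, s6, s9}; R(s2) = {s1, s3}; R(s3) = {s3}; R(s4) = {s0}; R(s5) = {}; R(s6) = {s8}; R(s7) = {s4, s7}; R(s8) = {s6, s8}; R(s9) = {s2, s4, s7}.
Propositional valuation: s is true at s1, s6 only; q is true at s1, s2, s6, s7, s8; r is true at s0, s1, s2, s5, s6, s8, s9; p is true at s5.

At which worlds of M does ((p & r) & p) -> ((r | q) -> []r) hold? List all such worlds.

Let φ = ((p & r) & p) -> ((r | q) -> []r). Evaluate φ at each world:
  s0 (successors ∅): φ is true.
  s1 (successors {s1, s2, s6, s9}): φ is true.
  s2 (successors {s1, s3}): φ is true.
  s3 (successors {s3}): φ is true.
  s4 (successors {s0}): φ is true.
  s5 (successors ∅): φ is true.
  s6 (successors {s8}): φ is true.
  s7 (successors {s4, s7}): φ is true.
  s8 (successors {s6, s8}): φ is true.
  s9 (successors {s2, s4, s7}): φ is true.
For instance, at s7:
  At s7: (p & r) & p is false, (r | q) -> []r is false, so ((p & r) & p) -> ((r | q) -> []r) is true.
    At s7: r | q is true, []r is false, so (r | q) -> []r is false.
      At s7: []r requires r at every successor {s4, s7}.
        r fails at s4, so []r is false at s7.
Satisfying worlds: {s0, s1, s2, s3, s4, s5, s6, s7, s8, s9}

s0, s1, s2, s3, s4, s5, s6, s7, s8, s9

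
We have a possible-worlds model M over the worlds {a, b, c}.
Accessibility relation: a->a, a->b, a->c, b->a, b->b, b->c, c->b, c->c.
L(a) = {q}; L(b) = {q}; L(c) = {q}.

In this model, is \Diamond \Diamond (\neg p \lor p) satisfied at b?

At b: \Diamond \Diamond (\neg p \lor p) requires \Diamond (\neg p \lor p) at some successor in {a, b, c}.
  \Diamond (\neg p \lor p) holds at a, so \Diamond \Diamond (\neg p \lor p) is true at b.
    At a: \Diamond (\neg p \lor p) requires \neg p \lor p at some successor in {a, b, c}.
      \neg p \lor p holds at a, so \Diamond (\neg p \lor p) is true at a.

Yes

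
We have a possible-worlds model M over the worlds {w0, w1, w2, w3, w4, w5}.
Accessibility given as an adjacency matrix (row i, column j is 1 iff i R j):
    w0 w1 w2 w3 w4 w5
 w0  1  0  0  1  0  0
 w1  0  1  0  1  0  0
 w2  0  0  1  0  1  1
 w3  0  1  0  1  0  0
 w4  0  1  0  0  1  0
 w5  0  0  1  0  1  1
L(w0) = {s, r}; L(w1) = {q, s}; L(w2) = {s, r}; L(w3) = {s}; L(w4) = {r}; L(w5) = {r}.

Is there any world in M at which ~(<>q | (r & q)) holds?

Recall that <>ψ holds at a world iff ψ holds at some accessible world.
Let φ = ~(<>q | (r & q)). Evaluate φ at each world:
  w0 (successors {w0, w3}): φ is true.
  w1 (successors {w1, w3}): φ is false.
  w2 (successors {w2, w4, w5}): φ is true.
  w3 (successors {w1, w3}): φ is false.
  w4 (successors {w1, w4}): φ is false.
  w5 (successors {w2, w4, w5}): φ is true.
Detail at w0 (witness):
  At w0: <>q | (r & q) is false, so ~(<>q | (r & q)) is true.
    At w0: <>q is false, r & q is false, so <>q | (r & q) is false.
      At w0: <>q requires q at some successor in {w0, w3}.
        At w0: q is false.
        At w3: q is false.
      So <>q is false at w0.

Yes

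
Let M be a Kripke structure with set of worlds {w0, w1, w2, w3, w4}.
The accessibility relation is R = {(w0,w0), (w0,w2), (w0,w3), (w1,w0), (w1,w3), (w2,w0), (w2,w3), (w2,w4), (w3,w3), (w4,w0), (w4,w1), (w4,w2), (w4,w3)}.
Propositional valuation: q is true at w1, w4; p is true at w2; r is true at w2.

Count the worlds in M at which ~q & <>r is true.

Let φ = ~q & <>r. Evaluate φ at each world:
  w0 (successors {w0, w2, w3}): φ is true.
  w1 (successors {w0, w3}): φ is false.
  w2 (successors {w0, w3, w4}): φ is false.
  w3 (successors {w3}): φ is false.
  w4 (successors {w0, w1, w2, w3}): φ is false.
For instance, at w3:
  At w3: ~q is true, <>r is false, so ~q & <>r is false.
    At w3: <>r requires r at some successor in {w3}.
      At w3: r is false.
    So <>r is false at w3.
Satisfying worlds: {w0}

1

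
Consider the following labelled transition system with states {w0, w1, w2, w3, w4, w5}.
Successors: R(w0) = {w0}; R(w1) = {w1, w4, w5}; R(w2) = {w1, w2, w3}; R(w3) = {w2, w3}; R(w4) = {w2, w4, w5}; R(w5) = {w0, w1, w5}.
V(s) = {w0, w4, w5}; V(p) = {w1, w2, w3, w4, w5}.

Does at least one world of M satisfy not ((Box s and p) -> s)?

No

Let φ = not ((Box s and p) -> s). Evaluate φ at each world:
  w0 (successors {w0}): φ is false.
  w1 (successors {w1, w4, w5}): φ is false.
  w2 (successors {w1, w2, w3}): φ is false.
  w3 (successors {w2, w3}): φ is false.
  w4 (successors {w2, w4, w5}): φ is false.
  w5 (successors {w0, w1, w5}): φ is false.
For instance, at w3:
  At w3: (Box s and p) -> s is true, so not ((Box s and p) -> s) is false.
    At w3: Box s and p is false, s is false, so (Box s and p) -> s is true.
      At w3: Box s is false, p is true, so Box s and p is false.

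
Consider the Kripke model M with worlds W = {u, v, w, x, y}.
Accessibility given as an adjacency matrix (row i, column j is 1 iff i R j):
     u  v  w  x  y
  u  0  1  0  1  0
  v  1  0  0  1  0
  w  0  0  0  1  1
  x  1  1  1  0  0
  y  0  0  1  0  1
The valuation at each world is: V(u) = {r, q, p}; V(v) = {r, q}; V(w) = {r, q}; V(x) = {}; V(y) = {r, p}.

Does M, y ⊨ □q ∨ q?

No

Recall that □ψ holds at a world iff ψ holds at every accessible world, and ◇ψ holds iff ψ holds at some accessible world.
At y: □q is false, q is false, so □q ∨ q is false.
  At y: □q requires q at every successor {w, y}.
    q fails at y, so □q is false at y.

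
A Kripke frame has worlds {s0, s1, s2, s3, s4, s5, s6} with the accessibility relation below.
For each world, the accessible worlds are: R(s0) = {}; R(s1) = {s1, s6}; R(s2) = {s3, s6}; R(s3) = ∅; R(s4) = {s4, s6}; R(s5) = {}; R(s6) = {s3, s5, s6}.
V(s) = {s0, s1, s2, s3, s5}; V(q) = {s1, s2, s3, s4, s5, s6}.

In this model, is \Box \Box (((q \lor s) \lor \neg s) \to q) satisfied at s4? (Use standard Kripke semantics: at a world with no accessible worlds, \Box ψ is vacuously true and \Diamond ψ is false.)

At s4: \Box \Box (((q \lor s) \lor \neg s) \to q) requires \Box (((q \lor s) \lor \neg s) \to q) at every successor {s4, s6}.
    At s4: \Box (((q \lor s) \lor \neg s) \to q) requires ((q \lor s) \lor \neg s) \to q at every successor {s4, s6}.
      At s4: ((q \lor s) \lor \neg s) \to q is true.
      At s6: ((q \lor s) \lor \neg s) \to q is true.
    So \Box (((q \lor s) \lor \neg s) \to q) is true at s4.
    At s6: \Box (((q \lor s) \lor \neg s) \to q) requires ((q \lor s) \lor \neg s) \to q at every successor {s3, s5, s6}.
      At s3: ((q \lor s) \lor \neg s) \to q is true.
      At s5: ((q \lor s) \lor \neg s) \to q is true.
      At s6: ((q \lor s) \lor \neg s) \to q is true.
    So \Box (((q \lor s) \lor \neg s) \to q) is true at s6.
So \Box \Box (((q \lor s) \lor \neg s) \to q) is true at s4.

Yes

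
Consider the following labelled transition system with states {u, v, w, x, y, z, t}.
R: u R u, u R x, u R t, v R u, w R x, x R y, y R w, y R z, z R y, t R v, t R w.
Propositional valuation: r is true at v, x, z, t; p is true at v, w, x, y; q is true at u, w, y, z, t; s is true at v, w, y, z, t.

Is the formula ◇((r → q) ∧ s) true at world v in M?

Recall that ◇ψ holds at a world iff ψ holds at some accessible world.
At v: ◇((r → q) ∧ s) requires (r → q) ∧ s at some successor in {u}.
  At u: (r → q) ∧ s is false.
So ◇((r → q) ∧ s) is false at v.

No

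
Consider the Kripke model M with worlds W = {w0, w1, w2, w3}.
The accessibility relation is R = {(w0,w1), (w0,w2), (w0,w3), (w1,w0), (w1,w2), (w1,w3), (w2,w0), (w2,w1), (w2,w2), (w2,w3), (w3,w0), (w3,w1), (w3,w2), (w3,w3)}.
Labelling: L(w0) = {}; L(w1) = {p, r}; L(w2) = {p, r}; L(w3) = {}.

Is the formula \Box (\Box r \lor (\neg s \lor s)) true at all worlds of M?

Let φ = \Box (\Box r \lor (\neg s \lor s)). Evaluate φ at each world:
  w0 (successors {w1, w2, w3}): φ is true.
  w1 (successors {w0, w2, w3}): φ is true.
  w2 (successors {w0, w1, w2, w3}): φ is true.
  w3 (successors {w0, w1, w2, w3}): φ is true.
For instance, at w1:
  At w1: \Box (\Box r \lor (\neg s \lor s)) requires \Box r \lor (\neg s \lor s) at every successor {w0, w2, w3}.
      At w0: \Box r is false, \neg s \lor s is true, so \Box r \lor (\neg s \lor s) is true.
      At w2: \Box r is false, \neg s \lor s is true, so \Box r \lor (\neg s \lor s) is true.
      At w3: \Box r is false, \neg s \lor s is true, so \Box r \lor (\neg s \lor s) is true.
  So \Box (\Box r \lor (\neg s \lor s)) is true at w1.

Yes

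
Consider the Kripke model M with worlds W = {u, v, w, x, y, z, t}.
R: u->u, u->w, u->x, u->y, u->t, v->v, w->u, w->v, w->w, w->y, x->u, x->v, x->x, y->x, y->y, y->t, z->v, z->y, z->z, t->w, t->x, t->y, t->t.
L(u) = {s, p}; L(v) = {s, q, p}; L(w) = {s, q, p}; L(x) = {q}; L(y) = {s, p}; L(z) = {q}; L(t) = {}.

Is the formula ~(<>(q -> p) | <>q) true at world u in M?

At u: <>(q -> p) | <>q is true, so ~(<>(q -> p) | <>q) is false.
  At u: <>(q -> p) is true, <>q is true, so <>(q -> p) | <>q is true.
    At u: <>(q -> p) requires q -> p at some successor in {u, w, x, y, t}.
      q -> p holds at u, so <>(q -> p) is true at u.
    At u: <>q requires q at some successor in {u, w, x, y, t}.
      q holds at w, so <>q is true at u.

No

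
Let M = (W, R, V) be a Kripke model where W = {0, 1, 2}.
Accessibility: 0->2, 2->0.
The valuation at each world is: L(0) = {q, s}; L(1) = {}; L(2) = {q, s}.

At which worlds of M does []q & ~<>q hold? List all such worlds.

Recall that []ψ holds at a world iff ψ holds at every accessible world, and <>ψ holds iff ψ holds at some accessible world.
Let φ = []q & ~<>q. Evaluate φ at each world:
  0 (successors {2}): φ is false.
  1 (successors ∅): φ is true.
  2 (successors {0}): φ is false.
For instance, at 0:
  At 0: []q is true, ~<>q is false, so []q & ~<>q is false.
    At 0: []q requires q at every successor {2}.
      At 2: q is true.
    So []q is true at 0.
    At 0: <>q is true, so ~<>q is false.
      At 0: <>q requires q at some successor in {2}.
        q holds at 2, so <>q is true at 0.
Satisfying worlds: {1}

1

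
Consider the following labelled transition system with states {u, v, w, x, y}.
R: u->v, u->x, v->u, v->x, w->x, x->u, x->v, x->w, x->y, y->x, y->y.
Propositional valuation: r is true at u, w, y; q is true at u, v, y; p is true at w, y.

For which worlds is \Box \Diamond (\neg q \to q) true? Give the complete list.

u, v, w, y

Let φ = \Box \Diamond (\neg q \to q). Evaluate φ at each world:
  u (successors {v, x}): φ is true.
  v (successors {u, x}): φ is true.
  w (successors {x}): φ is true.
  x (successors {u, v, w, y}): φ is false.
  y (successors {x, y}): φ is true.
For instance, at u:
  At u: \Box \Diamond (\neg q \to q) requires \Diamond (\neg q \to q) at every successor {v, x}.
      At v: \Diamond (\neg q \to q) requires \neg q \to q at some successor in {u, x}.
        \neg q \to q holds at u, so \Diamond (\neg q \to q) is true at v.
      At x: \Diamond (\neg q \to q) requires \neg q \to q at some successor in {u, v, w, y}.
        \neg q \to q holds at u, so \Diamond (\neg q \to q) is true at x.
  So \Box \Diamond (\neg q \to q) is true at u.
Satisfying worlds: {u, v, w, y}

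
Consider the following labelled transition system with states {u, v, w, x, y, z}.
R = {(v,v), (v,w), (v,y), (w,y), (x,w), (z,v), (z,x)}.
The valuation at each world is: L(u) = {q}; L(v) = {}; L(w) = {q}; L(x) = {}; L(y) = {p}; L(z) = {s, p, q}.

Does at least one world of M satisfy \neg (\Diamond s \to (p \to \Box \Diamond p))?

Let φ = \neg (\Diamond s \to (p \to \Box \Diamond p)). Evaluate φ at each world:
  u (successors ∅): φ is false.
  v (successors {v, w, y}): φ is false.
  w (successors {y}): φ is false.
  x (successors {w}): φ is false.
  y (successors ∅): φ is false.
  z (successors {v, x}): φ is false.
For instance, at z:
  At z: \Diamond s \to (p \to \Box \Diamond p) is true, so \neg (\Diamond s \to (p \to \Box \Diamond p)) is false.
    At z: \Diamond s is false, p \to \Box \Diamond p is false, so \Diamond s \to (p \to \Box \Diamond p) is true.
      At z: \Diamond s requires s at some successor in {v, x}.
        At v: s is false.
        At x: s is false.
      So \Diamond s is false at z.
      At z: p is true, \Box \Diamond p is false, so p \to \Box \Diamond p is false.

No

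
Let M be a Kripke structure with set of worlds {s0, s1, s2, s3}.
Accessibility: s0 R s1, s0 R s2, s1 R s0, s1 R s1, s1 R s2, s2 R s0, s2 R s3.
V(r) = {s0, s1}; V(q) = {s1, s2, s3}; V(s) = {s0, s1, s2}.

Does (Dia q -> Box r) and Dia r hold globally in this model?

Recall that Box ψ holds at a world iff ψ holds at every accessible world, and Dia ψ holds iff ψ holds at some accessible world.
Let φ = (Dia q -> Box r) and Dia r. Evaluate φ at each world:
  s0 (successors {s1, s2}): φ is false.
  s1 (successors {s0, s1, s2}): φ is false.
  s2 (successors {s0, s3}): φ is false.
  s3 (successors ∅): φ is false.
Detail at s0 (counterexample):
  At s0: Dia q -> Box r is false, Dia r is true, so (Dia q -> Box r) and Dia r is false.
    At s0: Dia q is true, Box r is false, so Dia q -> Box r is false.
      At s0: Dia q requires q at some successor in {s1, s2}.
        q holds at s1, so Dia q is true at s0.
      At s0: Box r requires r at every successor {s1, s2}.
        r fails at s2, so Box r is false at s0.
    At s0: Dia r requires r at some successor in {s1, s2}.
      r holds at s1, so Dia r is true at s0.

No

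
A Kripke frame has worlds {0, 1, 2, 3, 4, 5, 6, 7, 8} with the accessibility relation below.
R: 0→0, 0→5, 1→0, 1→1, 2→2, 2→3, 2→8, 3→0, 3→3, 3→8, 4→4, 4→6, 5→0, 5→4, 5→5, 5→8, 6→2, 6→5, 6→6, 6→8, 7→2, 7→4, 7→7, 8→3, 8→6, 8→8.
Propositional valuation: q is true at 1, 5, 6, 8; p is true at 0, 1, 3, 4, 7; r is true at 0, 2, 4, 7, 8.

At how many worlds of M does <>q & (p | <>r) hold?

Let φ = <>q & (p | <>r). Evaluate φ at each world:
  0 (successors {0, 5}): φ is true.
  1 (successors {0, 1}): φ is true.
  2 (successors {2, 3, 8}): φ is true.
  3 (successors {0, 3, 8}): φ is true.
  4 (successors {4, 6}): φ is true.
  5 (successors {0, 4, 5, 8}): φ is true.
  6 (successors {2, 5, 6, 8}): φ is true.
  7 (successors {2, 4, 7}): φ is false.
  8 (successors {3, 6, 8}): φ is true.
For instance, at 4:
  At 4: <>q is true, p | <>r is true, so <>q & (p | <>r) is true.
    At 4: <>q requires q at some successor in {4, 6}.
      q holds at 6, so <>q is true at 4.
    At 4: p is true, <>r is true, so p | <>r is true.
      At 4: <>r requires r at some successor in {4, 6}.
        r holds at 4, so <>r is true at 4.
Satisfying worlds: {0, 1, 2, 3, 4, 5, 6, 8}

8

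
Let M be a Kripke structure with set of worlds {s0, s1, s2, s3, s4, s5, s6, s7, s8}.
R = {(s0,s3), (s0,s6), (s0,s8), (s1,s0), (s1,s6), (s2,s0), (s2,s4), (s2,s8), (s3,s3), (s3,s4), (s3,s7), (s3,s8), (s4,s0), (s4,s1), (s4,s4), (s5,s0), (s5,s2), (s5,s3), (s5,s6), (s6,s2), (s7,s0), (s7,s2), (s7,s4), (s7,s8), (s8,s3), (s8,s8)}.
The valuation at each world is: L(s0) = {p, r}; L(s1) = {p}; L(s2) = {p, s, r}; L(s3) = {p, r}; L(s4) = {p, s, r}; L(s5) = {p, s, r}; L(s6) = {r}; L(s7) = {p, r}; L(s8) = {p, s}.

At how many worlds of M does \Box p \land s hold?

Let φ = \Box p \land s. Evaluate φ at each world:
  s0 (successors {s3, s6, s8}): φ is false.
  s1 (successors {s0, s6}): φ is false.
  s2 (successors {s0, s4, s8}): φ is true.
  s3 (successors {s3, s4, s7, s8}): φ is false.
  s4 (successors {s0, s1, s4}): φ is true.
  s5 (successors {s0, s2, s3, s6}): φ is false.
  s6 (successors {s2}): φ is false.
  s7 (successors {s0, s2, s4, s8}): φ is false.
  s8 (successors {s3, s8}): φ is true.
For instance, at s1:
  At s1: \Box p is false, s is false, so \Box p \land s is false.
    At s1: \Box p requires p at every successor {s0, s6}.
      p fails at s6, so \Box p is false at s1.
Satisfying worlds: {s2, s4, s8}

3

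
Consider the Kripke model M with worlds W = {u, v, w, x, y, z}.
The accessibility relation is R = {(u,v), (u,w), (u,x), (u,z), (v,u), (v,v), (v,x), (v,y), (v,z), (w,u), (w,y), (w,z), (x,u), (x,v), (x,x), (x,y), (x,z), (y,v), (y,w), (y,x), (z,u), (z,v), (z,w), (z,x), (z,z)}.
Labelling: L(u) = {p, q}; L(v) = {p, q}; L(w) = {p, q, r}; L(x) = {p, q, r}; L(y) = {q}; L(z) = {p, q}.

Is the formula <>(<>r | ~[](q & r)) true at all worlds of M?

Yes

Let φ = <>(<>r | ~[](q & r)). Evaluate φ at each world:
  u (successors {v, w, x, z}): φ is true.
  v (successors {u, v, x, y, z}): φ is true.
  w (successors {u, y, z}): φ is true.
  x (successors {u, v, x, y, z}): φ is true.
  y (successors {v, w, x}): φ is true.
  z (successors {u, v, w, x, z}): φ is true.
For instance, at v:
  At v: <>(<>r | ~[](q & r)) requires <>r | ~[](q & r) at some successor in {u, v, x, y, z}.
    <>r | ~[](q & r) holds at u, so <>(<>r | ~[](q & r)) is true at v.
      At u: <>r is true, ~[](q & r) is true, so <>r | ~[](q & r) is true.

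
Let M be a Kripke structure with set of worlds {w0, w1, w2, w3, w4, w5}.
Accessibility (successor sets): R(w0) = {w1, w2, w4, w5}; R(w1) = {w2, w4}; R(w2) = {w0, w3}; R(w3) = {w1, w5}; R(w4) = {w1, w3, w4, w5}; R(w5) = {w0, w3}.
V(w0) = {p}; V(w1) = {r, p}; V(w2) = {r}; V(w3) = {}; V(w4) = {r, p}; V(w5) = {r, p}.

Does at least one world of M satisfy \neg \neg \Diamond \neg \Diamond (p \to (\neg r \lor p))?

No

Let φ = \neg \neg \Diamond \neg \Diamond (p \to (\neg r \lor p)). Evaluate φ at each world:
  w0 (successors {w1, w2, w4, w5}): φ is false.
  w1 (successors {w2, w4}): φ is false.
  w2 (successors {w0, w3}): φ is false.
  w3 (successors {w1, w5}): φ is false.
  w4 (successors {w1, w3, w4, w5}): φ is false.
  w5 (successors {w0, w3}): φ is false.
For instance, at w1:
  At w1: \neg \Diamond \neg \Diamond (p \to (\neg r \lor p)) is true, so \neg \neg \Diamond \neg \Diamond (p \to (\neg r \lor p)) is false.
    At w1: \Diamond \neg \Diamond (p \to (\neg r \lor p)) is false, so \neg \Diamond \neg \Diamond (p \to (\neg r \lor p)) is true.
      At w1: \Diamond \neg \Diamond (p \to (\neg r \lor p)) requires \neg \Diamond (p \to (\neg r \lor p)) at some successor in {w2, w4}.
        At w2: \neg \Diamond (p \to (\neg r \lor p)) is false.
        At w4: \neg \Diamond (p \to (\neg r \lor p)) is false.
      So \Diamond \neg \Diamond (p \to (\neg r \lor p)) is false at w1.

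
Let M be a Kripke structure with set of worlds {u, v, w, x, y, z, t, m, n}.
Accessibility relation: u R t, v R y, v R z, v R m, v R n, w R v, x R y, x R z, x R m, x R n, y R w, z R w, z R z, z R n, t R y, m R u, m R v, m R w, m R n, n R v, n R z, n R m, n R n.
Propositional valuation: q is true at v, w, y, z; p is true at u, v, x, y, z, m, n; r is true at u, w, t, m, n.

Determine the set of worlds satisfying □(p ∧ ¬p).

Recall that □ψ holds at a world iff ψ holds at every accessible world, and ◇ψ holds iff ψ holds at some accessible world.
Let φ = □(p ∧ ¬p). Evaluate φ at each world:
  u (successors {t}): φ is false.
  v (successors {y, z, m, n}): φ is false.
  w (successors {v}): φ is false.
  x (successors {y, z, m, n}): φ is false.
  y (successors {w}): φ is false.
  z (successors {w, z, n}): φ is false.
  t (successors {y}): φ is false.
  m (successors {u, v, w, n}): φ is false.
  n (successors {v, z, m, n}): φ is false.
For instance, at u:
  At u: □(p ∧ ¬p) requires p ∧ ¬p at every successor {t}.
    p ∧ ¬p fails at t, so □(p ∧ ¬p) is false at u.
Satisfying worlds: none.

none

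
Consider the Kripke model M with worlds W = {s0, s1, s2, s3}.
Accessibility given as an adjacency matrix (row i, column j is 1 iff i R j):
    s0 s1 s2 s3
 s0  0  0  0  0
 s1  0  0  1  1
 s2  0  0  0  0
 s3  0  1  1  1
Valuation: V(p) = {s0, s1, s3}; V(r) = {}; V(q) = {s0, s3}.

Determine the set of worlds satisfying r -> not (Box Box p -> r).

Let φ = r -> not (Box Box p -> r). Evaluate φ at each world:
  s0 (successors ∅): φ is true.
  s1 (successors {s2, s3}): φ is true.
  s2 (successors ∅): φ is true.
  s3 (successors {s1, s2, s3}): φ is true.
For instance, at s3:
  At s3: r is false, not (Box Box p -> r) is false, so r -> not (Box Box p -> r) is true.
    At s3: Box Box p -> r is true, so not (Box Box p -> r) is false.
      At s3: Box Box p is false, r is false, so Box Box p -> r is true.
Satisfying worlds: {s0, s1, s2, s3}

s0, s1, s2, s3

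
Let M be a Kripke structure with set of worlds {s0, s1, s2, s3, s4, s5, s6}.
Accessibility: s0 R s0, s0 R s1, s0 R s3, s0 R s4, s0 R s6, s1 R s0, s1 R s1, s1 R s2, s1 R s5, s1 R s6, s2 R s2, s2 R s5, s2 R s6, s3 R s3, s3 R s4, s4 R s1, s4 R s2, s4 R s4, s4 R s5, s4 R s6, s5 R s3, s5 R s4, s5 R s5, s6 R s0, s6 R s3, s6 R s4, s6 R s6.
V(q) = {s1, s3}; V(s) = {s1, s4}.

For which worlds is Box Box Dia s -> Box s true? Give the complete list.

Let φ = Box Box Dia s -> Box s. Evaluate φ at each world:
  s0 (successors {s0, s1, s3, s4, s6}): φ is true.
  s1 (successors {s0, s1, s2, s5, s6}): φ is true.
  s2 (successors {s2, s5, s6}): φ is true.
  s3 (successors {s3, s4}): φ is true.
  s4 (successors {s1, s2, s4, s5, s6}): φ is true.
  s5 (successors {s3, s4, s5}): φ is true.
  s6 (successors {s0, s3, s4, s6}): φ is true.
For instance, at s3:
  At s3: Box Box Dia s is false, Box s is false, so Box Box Dia s -> Box s is true.
    At s3: Box Box Dia s requires Box Dia s at every successor {s3, s4}.
      Box Dia s fails at s4, so Box Box Dia s is false at s3.
    At s3: Box s requires s at every successor {s3, s4}.
      s fails at s3, so Box s is false at s3.
Satisfying worlds: {s0, s1, s2, s3, s4, s5, s6}

s0, s1, s2, s3, s4, s5, s6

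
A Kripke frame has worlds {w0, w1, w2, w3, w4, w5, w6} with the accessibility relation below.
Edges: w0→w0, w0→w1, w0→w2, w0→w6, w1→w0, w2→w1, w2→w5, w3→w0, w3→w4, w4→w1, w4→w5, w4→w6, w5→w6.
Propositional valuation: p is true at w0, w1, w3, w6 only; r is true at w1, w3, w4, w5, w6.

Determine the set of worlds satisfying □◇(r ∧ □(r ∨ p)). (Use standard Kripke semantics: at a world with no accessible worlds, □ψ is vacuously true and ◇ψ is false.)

w1, w3, w6

Recall that □ψ holds at a world iff ψ holds at every accessible world, and ◇ψ holds iff ψ holds at some accessible world.
Let φ = □◇(r ∧ □(r ∨ p)). Evaluate φ at each world:
  w0 (successors {w0, w1, w2, w6}): φ is false.
  w1 (successors {w0}): φ is true.
  w2 (successors {w1, w5}): φ is false.
  w3 (successors {w0, w4}): φ is true.
  w4 (successors {w1, w5, w6}): φ is false.
  w5 (successors {w6}): φ is false.
  w6 (successors ∅): φ is true.
For instance, at w1:
  At w1: □◇(r ∧ □(r ∨ p)) requires ◇(r ∧ □(r ∨ p)) at every successor {w0}.
      At w0: ◇(r ∧ □(r ∨ p)) requires r ∧ □(r ∨ p) at some successor in {w0, w1, w2, w6}.
        r ∧ □(r ∨ p) holds at w1, so ◇(r ∧ □(r ∨ p)) is true at w0.
  So □◇(r ∧ □(r ∨ p)) is true at w1.
Satisfying worlds: {w1, w3, w6}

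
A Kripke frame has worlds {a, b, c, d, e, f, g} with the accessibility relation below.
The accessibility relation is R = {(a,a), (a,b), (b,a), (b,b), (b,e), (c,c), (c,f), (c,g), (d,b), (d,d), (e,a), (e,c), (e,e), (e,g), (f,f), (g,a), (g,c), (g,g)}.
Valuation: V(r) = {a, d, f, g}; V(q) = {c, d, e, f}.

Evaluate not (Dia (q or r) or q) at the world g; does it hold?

Recall that Dia ψ holds at a world iff ψ holds at some accessible world.
At g: Dia (q or r) or q is true, so not (Dia (q or r) or q) is false.
  At g: Dia (q or r) is true, q is false, so Dia (q or r) or q is true.
    At g: Dia (q or r) requires q or r at some successor in {a, c, g}.
      q or r holds at a, so Dia (q or r) is true at g.

No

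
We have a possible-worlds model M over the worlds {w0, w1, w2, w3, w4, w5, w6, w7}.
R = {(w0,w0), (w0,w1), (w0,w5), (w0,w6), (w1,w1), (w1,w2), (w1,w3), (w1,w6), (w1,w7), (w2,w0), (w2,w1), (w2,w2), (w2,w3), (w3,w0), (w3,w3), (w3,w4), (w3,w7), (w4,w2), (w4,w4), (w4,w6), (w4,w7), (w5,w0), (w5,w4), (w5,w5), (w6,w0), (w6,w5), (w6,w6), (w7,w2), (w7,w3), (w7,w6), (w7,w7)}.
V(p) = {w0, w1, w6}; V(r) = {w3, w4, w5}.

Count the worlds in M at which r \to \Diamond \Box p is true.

Let φ = r \to \Diamond \Box p. Evaluate φ at each world:
  w0 (successors {w0, w1, w5, w6}): φ is true.
  w1 (successors {w1, w2, w3, w6, w7}): φ is true.
  w2 (successors {w0, w1, w2, w3}): φ is true.
  w3 (successors {w0, w3, w4, w7}): φ is false.
  w4 (successors {w2, w4, w6, w7}): φ is false.
  w5 (successors {w0, w4, w5}): φ is false.
  w6 (successors {w0, w5, w6}): φ is true.
  w7 (successors {w2, w3, w6, w7}): φ is true.
For instance, at w0:
  At w0: r is false, \Diamond \Box p is false, so r \to \Diamond \Box p is true.
    At w0: \Diamond \Box p requires \Box p at some successor in {w0, w1, w5, w6}.
      At w0: \Box p is false.
      At w1: \Box p is false.
      At w5: \Box p is false.
      At w6: \Box p is false.
    So \Diamond \Box p is false at w0.
Satisfying worlds: {w0, w1, w2, w6, w7}

5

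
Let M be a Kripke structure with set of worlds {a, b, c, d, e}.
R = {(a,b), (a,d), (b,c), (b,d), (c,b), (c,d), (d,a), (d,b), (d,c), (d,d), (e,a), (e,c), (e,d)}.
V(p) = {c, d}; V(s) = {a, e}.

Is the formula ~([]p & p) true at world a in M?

At a: []p & p is false, so ~([]p & p) is true.
  At a: []p is false, p is false, so []p & p is false.
    At a: []p requires p at every successor {b, d}.
      p fails at b, so []p is false at a.

Yes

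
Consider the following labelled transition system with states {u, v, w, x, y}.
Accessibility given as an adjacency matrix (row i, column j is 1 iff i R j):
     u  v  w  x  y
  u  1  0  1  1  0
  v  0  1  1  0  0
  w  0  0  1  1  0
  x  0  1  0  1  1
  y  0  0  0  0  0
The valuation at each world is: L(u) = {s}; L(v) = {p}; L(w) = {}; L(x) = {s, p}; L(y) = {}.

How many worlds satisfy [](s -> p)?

4

Let φ = [](s -> p). Evaluate φ at each world:
  u (successors {u, w, x}): φ is false.
  v (successors {v, w}): φ is true.
  w (successors {w, x}): φ is true.
  x (successors {v, x, y}): φ is true.
  y (successors ∅): φ is true.
For instance, at u:
  At u: [](s -> p) requires s -> p at every successor {u, w, x}.
    s -> p fails at u, so [](s -> p) is false at u.
Satisfying worlds: {v, w, x, y}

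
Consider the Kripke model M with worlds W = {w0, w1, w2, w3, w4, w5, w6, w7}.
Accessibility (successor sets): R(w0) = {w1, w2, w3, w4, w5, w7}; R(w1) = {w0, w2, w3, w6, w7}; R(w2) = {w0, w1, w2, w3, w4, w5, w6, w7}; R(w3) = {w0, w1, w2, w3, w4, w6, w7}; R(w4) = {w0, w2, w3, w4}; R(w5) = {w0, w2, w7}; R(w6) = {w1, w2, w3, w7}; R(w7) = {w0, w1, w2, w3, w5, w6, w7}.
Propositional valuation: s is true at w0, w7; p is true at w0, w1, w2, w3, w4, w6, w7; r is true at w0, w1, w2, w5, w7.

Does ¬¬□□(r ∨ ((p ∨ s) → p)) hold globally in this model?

Yes

Let φ = ¬¬□□(r ∨ ((p ∨ s) → p)). Evaluate φ at each world:
  w0 (successors {w1, w2, w3, w4, w5, w7}): φ is true.
  w1 (successors {w0, w2, w3, w6, w7}): φ is true.
  w2 (successors {w0, w1, w2, w3, w4, w5, w6, w7}): φ is true.
  w3 (successors {w0, w1, w2, w3, w4, w6, w7}): φ is true.
  w4 (successors {w0, w2, w3, w4}): φ is true.
  w5 (successors {w0, w2, w7}): φ is true.
  w6 (successors {w1, w2, w3, w7}): φ is true.
  w7 (successors {w0, w1, w2, w3, w5, w6, w7}): φ is true.
For instance, at w0:
  At w0: ¬□□(r ∨ ((p ∨ s) → p)) is false, so ¬¬□□(r ∨ ((p ∨ s) → p)) is true.
    At w0: □□(r ∨ ((p ∨ s) → p)) is true, so ¬□□(r ∨ ((p ∨ s) → p)) is false.
      At w0: □□(r ∨ ((p ∨ s) → p)) requires □(r ∨ ((p ∨ s) → p)) at every successor {w1, w2, w3, w4, w5, w7}.
        At w1: □(r ∨ ((p ∨ s) → p)) is true.
        At w2: □(r ∨ ((p ∨ s) → p)) is true.
        At w3: □(r ∨ ((p ∨ s) → p)) is true.
        At w4: □(r ∨ ((p ∨ s) → p)) is true.
        At w5: □(r ∨ ((p ∨ s) → p)) is true.
        At w7: □(r ∨ ((p ∨ s) → p)) is true.
      So □□(r ∨ ((p ∨ s) → p)) is true at w0.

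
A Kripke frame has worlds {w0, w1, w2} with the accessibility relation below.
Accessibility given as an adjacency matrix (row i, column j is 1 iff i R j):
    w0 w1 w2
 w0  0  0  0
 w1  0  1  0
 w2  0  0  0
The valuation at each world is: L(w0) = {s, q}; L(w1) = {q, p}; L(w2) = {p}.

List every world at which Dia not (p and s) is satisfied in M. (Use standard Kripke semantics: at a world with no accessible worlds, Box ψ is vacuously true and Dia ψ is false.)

w1

Let φ = Dia not (p and s). Evaluate φ at each world:
  w0 (successors ∅): φ is false.
  w1 (successors {w1}): φ is true.
  w2 (successors ∅): φ is false.
For instance, at w1:
  At w1: Dia not (p and s) requires not (p and s) at some successor in {w1}.
    not (p and s) holds at w1, so Dia not (p and s) is true at w1.
Satisfying worlds: {w1}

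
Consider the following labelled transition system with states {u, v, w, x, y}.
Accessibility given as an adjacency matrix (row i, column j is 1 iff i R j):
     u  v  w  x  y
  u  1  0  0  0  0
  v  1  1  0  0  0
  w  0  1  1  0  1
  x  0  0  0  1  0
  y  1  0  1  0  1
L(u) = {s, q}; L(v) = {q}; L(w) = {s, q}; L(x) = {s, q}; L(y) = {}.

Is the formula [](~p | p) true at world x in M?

Yes

Recall that []ψ holds at a world iff ψ holds at every accessible world, and <>ψ holds iff ψ holds at some accessible world.
At x: [](~p | p) requires ~p | p at every successor {x}.
  At x: ~p | p is true.
So [](~p | p) is true at x.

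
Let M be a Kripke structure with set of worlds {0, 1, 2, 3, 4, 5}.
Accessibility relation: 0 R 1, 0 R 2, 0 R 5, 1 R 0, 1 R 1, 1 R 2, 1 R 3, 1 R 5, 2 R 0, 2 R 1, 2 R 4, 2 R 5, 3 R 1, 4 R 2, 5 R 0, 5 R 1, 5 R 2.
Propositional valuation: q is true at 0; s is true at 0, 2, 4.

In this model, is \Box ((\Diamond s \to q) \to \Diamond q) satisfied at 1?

No

At 1: \Box ((\Diamond s \to q) \to \Diamond q) requires (\Diamond s \to q) \to \Diamond q at every successor {0, 1, 2, 3, 5}.
  (\Diamond s \to q) \to \Diamond q fails at 0, so \Box ((\Diamond s \to q) \to \Diamond q) is false at 1.
    At 0: \Diamond s \to q is true, \Diamond q is false, so (\Diamond s \to q) \to \Diamond q is false.
      At 0: \Diamond s is true, q is true, so \Diamond s \to q is true.
      At 0: \Diamond q requires q at some successor in {1, 2, 5}.
        At 1: q is false.
        At 2: q is false.
        At 5: q is false.
      So \Diamond q is false at 0.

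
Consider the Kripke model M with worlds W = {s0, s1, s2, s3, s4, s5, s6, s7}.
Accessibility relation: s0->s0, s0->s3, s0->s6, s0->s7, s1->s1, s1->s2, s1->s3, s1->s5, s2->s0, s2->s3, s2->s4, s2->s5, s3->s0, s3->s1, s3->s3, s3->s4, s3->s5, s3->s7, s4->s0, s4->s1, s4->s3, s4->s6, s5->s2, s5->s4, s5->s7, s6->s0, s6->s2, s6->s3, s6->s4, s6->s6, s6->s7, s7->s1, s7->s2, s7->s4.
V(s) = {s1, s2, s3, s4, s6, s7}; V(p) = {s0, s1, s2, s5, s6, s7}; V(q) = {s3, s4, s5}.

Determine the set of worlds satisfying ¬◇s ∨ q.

Let φ = ¬◇s ∨ q. Evaluate φ at each world:
  s0 (successors {s0, s3, s6, s7}): φ is false.
  s1 (successors {s1, s2, s3, s5}): φ is false.
  s2 (successors {s0, s3, s4, s5}): φ is false.
  s3 (successors {s0, s1, s3, s4, s5, s7}): φ is true.
  s4 (successors {s0, s1, s3, s6}): φ is true.
  s5 (successors {s2, s4, s7}): φ is true.
  s6 (successors {s0, s2, s3, s4, s6, s7}): φ is false.
  s7 (successors {s1, s2, s4}): φ is false.
For instance, at s1:
  At s1: ¬◇s is false, q is false, so ¬◇s ∨ q is false.
    At s1: ◇s is true, so ¬◇s is false.
      At s1: ◇s requires s at some successor in {s1, s2, s3, s5}.
        s holds at s1, so ◇s is true at s1.
Satisfying worlds: {s3, s4, s5}

s3, s4, s5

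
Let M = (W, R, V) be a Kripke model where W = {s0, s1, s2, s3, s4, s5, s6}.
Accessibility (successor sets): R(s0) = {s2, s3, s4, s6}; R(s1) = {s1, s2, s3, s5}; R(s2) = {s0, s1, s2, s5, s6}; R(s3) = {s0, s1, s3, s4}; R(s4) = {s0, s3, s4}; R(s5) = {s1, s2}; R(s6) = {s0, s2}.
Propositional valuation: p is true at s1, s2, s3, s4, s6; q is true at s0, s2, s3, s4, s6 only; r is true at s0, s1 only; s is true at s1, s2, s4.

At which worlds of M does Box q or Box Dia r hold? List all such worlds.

Let φ = Box q or Box Dia r. Evaluate φ at each world:
  s0 (successors {s2, s3, s4, s6}): φ is true.
  s1 (successors {s1, s2, s3, s5}): φ is true.
  s2 (successors {s0, s1, s2, s5, s6}): φ is false.
  s3 (successors {s0, s1, s3, s4}): φ is false.
  s4 (successors {s0, s3, s4}): φ is true.
  s5 (successors {s1, s2}): φ is true.
  s6 (successors {s0, s2}): φ is true.
For instance, at s1:
  At s1: Box q is false, Box Dia r is true, so Box q or Box Dia r is true.
    At s1: Box q requires q at every successor {s1, s2, s3, s5}.
      q fails at s1, so Box q is false at s1.
    At s1: Box Dia r requires Dia r at every successor {s1, s2, s3, s5}.
      At s1: Dia r is true.
      At s2: Dia r is true.
      At s3: Dia r is true.
      At s5: Dia r is true.
    So Box Dia r is true at s1.
Satisfying worlds: {s0, s1, s4, s5, s6}

s0, s1, s4, s5, s6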